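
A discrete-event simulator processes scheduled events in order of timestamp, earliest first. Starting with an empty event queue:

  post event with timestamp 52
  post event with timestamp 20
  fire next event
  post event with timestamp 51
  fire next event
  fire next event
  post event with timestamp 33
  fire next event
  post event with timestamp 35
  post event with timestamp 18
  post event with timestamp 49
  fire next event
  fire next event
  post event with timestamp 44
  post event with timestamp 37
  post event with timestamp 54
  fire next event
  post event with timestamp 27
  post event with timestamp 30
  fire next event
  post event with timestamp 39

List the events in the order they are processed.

insert 52 → {52}
insert 20 → {20, 52}
fire next event → 20; now {52}
insert 51 → {51, 52}
fire next event → 51; now {52}
fire next event → 52; now {}
insert 33 → {33}
fire next event → 33; now {}
insert 35 → {35}
insert 18 → {18, 35}
insert 49 → {18, 35, 49}
fire next event → 18; now {35, 49}
fire next event → 35; now {49}
insert 44 → {44, 49}
insert 37 → {37, 44, 49}
insert 54 → {37, 44, 49, 54}
fire next event → 37; now {44, 49, 54}
insert 27 → {27, 44, 49, 54}
insert 30 → {27, 30, 44, 49, 54}
fire next event → 27; now {30, 44, 49, 54}
insert 39 → {30, 39, 44, 49, 54}

20 → 51 → 52 → 33 → 18 → 35 → 37 → 27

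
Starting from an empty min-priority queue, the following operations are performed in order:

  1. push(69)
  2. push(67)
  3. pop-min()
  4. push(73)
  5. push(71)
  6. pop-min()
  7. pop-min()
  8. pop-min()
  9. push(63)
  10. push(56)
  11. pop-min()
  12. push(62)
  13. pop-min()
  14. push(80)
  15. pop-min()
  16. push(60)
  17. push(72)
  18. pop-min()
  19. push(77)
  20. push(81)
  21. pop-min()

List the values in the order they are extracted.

67 → 69 → 71 → 73 → 56 → 62 → 63 → 60 → 72

insert 69 → {69}
insert 67 → {67, 69}
pop-min → 67; now {69}
insert 73 → {69, 73}
insert 71 → {69, 71, 73}
pop-min → 69; now {71, 73}
pop-min → 71; now {73}
pop-min → 73; now {}
insert 63 → {63}
insert 56 → {56, 63}
pop-min → 56; now {63}
insert 62 → {62, 63}
pop-min → 62; now {63}
insert 80 → {63, 80}
pop-min → 63; now {80}
insert 60 → {60, 80}
insert 72 → {60, 72, 80}
pop-min → 60; now {72, 80}
insert 77 → {72, 77, 80}
insert 81 → {72, 77, 80, 81}
pop-min → 72; now {77, 80, 81}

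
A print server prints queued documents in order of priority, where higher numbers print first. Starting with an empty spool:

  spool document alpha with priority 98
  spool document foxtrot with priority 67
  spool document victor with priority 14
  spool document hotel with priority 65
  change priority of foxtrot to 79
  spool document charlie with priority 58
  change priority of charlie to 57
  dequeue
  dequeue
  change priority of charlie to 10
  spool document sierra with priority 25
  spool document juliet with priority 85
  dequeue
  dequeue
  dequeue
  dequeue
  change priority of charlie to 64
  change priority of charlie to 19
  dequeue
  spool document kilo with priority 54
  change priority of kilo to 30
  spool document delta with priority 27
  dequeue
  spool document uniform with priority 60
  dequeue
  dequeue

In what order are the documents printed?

alpha → foxtrot → juliet → hotel → sierra → victor → charlie → kilo → uniform → delta

add alpha (priority 98) → {alpha:98}
add foxtrot (priority 67) → {alpha:98, foxtrot:67}
add victor (priority 14) → {alpha:98, foxtrot:67, victor:14}
add hotel (priority 65) → {alpha:98, foxtrot:67, hotel:65, victor:14}
update foxtrot to priority 79 → {alpha:98, foxtrot:79, hotel:65, victor:14}
add charlie (priority 58) → {alpha:98, foxtrot:79, hotel:65, charlie:58, victor:14}
update charlie to priority 57 → {alpha:98, foxtrot:79, hotel:65, charlie:57, victor:14}
dequeue → alpha; now {foxtrot:79, hotel:65, charlie:57, victor:14}
dequeue → foxtrot; now {hotel:65, charlie:57, victor:14}
update charlie to priority 10 → {hotel:65, victor:14, charlie:10}
add sierra (priority 25) → {hotel:65, sierra:25, victor:14, charlie:10}
add juliet (priority 85) → {juliet:85, hotel:65, sierra:25, victor:14, charlie:10}
dequeue → juliet; now {hotel:65, sierra:25, victor:14, charlie:10}
dequeue → hotel; now {sierra:25, victor:14, charlie:10}
dequeue → sierra; now {victor:14, charlie:10}
dequeue → victor; now {charlie:10}
update charlie to priority 64 → {charlie:64}
update charlie to priority 19 → {charlie:19}
dequeue → charlie; now {}
add kilo (priority 54) → {kilo:54}
update kilo to priority 30 → {kilo:30}
add delta (priority 27) → {kilo:30, delta:27}
dequeue → kilo; now {delta:27}
add uniform (priority 60) → {uniform:60, delta:27}
dequeue → uniform; now {delta:27}
dequeue → delta; now {}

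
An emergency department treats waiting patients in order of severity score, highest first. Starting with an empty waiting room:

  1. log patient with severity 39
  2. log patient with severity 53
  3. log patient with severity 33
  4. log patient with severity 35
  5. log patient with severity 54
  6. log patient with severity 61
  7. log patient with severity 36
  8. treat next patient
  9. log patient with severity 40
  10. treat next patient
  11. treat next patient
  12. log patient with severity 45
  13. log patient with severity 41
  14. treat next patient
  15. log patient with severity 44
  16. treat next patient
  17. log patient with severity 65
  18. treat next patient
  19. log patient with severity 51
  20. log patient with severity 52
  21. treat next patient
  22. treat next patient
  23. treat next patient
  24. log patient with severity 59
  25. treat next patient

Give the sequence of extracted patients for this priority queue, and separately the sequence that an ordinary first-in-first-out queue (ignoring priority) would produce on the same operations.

insert 39 → {39}
insert 53 → {53, 39}
insert 33 → {53, 39, 33}
insert 35 → {53, 39, 35, 33}
insert 54 → {54, 53, 39, 35, 33}
insert 61 → {61, 54, 53, 39, 35, 33}
insert 36 → {61, 54, 53, 39, 36, 35, 33}
treat next patient → 61; now {54, 53, 39, 36, 35, 33}
insert 40 → {54, 53, 40, 39, 36, 35, 33}
treat next patient → 54; now {53, 40, 39, 36, 35, 33}
treat next patient → 53; now {40, 39, 36, 35, 33}
insert 45 → {45, 40, 39, 36, 35, 33}
insert 41 → {45, 41, 40, 39, 36, 35, 33}
treat next patient → 45; now {41, 40, 39, 36, 35, 33}
insert 44 → {44, 41, 40, 39, 36, 35, 33}
treat next patient → 44; now {41, 40, 39, 36, 35, 33}
insert 65 → {65, 41, 40, 39, 36, 35, 33}
treat next patient → 65; now {41, 40, 39, 36, 35, 33}
insert 51 → {51, 41, 40, 39, 36, 35, 33}
insert 52 → {52, 51, 41, 40, 39, 36, 35, 33}
treat next patient → 52; now {51, 41, 40, 39, 36, 35, 33}
treat next patient → 51; now {41, 40, 39, 36, 35, 33}
treat next patient → 41; now {40, 39, 36, 35, 33}
insert 59 → {59, 40, 39, 36, 35, 33}
treat next patient → 59; now {40, 39, 36, 35, 33}

priority queue: 61 → 54 → 53 → 45 → 44 → 65 → 52 → 51 → 41 → 59; FIFO queue: 39, 53, 33, 35, 54, 61, 36, 40, 45, 41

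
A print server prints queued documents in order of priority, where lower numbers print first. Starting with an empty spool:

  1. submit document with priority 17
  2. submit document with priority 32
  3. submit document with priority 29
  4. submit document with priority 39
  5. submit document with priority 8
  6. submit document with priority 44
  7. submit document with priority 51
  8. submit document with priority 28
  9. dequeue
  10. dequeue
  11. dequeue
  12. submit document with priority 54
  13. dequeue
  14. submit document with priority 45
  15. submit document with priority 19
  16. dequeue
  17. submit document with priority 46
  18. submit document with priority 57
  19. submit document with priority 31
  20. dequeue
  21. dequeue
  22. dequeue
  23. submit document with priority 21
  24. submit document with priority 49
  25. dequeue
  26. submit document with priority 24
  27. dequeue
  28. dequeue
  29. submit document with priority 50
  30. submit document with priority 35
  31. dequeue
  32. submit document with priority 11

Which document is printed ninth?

21

insert 17 → {17}
insert 32 → {17, 32}
insert 29 → {17, 29, 32}
insert 39 → {17, 29, 32, 39}
insert 8 → {8, 17, 29, 32, 39}
insert 44 → {8, 17, 29, 32, 39, 44}
insert 51 → {8, 17, 29, 32, 39, 44, 51}
insert 28 → {8, 17, 28, 29, 32, 39, 44, 51}
dequeue → 8; now {17, 28, 29, 32, 39, 44, 51}
dequeue → 17; now {28, 29, 32, 39, 44, 51}
dequeue → 28; now {29, 32, 39, 44, 51}
insert 54 → {29, 32, 39, 44, 51, 54}
dequeue → 29; now {32, 39, 44, 51, 54}
insert 45 → {32, 39, 44, 45, 51, 54}
insert 19 → {19, 32, 39, 44, 45, 51, 54}
dequeue → 19; now {32, 39, 44, 45, 51, 54}
insert 46 → {32, 39, 44, 45, 46, 51, 54}
insert 57 → {32, 39, 44, 45, 46, 51, 54, 57}
insert 31 → {31, 32, 39, 44, 45, 46, 51, 54, 57}
dequeue → 31; now {32, 39, 44, 45, 46, 51, 54, 57}
dequeue → 32; now {39, 44, 45, 46, 51, 54, 57}
dequeue → 39; now {44, 45, 46, 51, 54, 57}
insert 21 → {21, 44, 45, 46, 51, 54, 57}
insert 49 → {21, 44, 45, 46, 49, 51, 54, 57}
dequeue → 21; now {44, 45, 46, 49, 51, 54, 57}
insert 24 → {24, 44, 45, 46, 49, 51, 54, 57}
dequeue → 24; now {44, 45, 46, 49, 51, 54, 57}
dequeue → 44; now {45, 46, 49, 51, 54, 57}
insert 50 → {45, 46, 49, 50, 51, 54, 57}
insert 35 → {35, 45, 46, 49, 50, 51, 54, 57}
dequeue → 35; now {45, 46, 49, 50, 51, 54, 57}
insert 11 → {11, 45, 46, 49, 50, 51, 54, 57}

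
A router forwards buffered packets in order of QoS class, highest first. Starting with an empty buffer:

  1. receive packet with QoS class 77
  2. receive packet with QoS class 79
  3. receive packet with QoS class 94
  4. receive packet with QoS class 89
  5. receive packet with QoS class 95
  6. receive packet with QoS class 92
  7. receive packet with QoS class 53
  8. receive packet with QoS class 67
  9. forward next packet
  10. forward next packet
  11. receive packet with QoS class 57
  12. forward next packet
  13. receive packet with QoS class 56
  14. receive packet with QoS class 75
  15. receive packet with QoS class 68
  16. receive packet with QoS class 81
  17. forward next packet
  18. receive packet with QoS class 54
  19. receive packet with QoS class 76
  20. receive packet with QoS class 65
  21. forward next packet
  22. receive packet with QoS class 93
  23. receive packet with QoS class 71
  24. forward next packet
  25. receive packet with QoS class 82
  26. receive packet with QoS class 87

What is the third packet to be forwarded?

92

insert 77 → {77}
insert 79 → {79, 77}
insert 94 → {94, 79, 77}
insert 89 → {94, 89, 79, 77}
insert 95 → {95, 94, 89, 79, 77}
insert 92 → {95, 94, 92, 89, 79, 77}
insert 53 → {95, 94, 92, 89, 79, 77, 53}
insert 67 → {95, 94, 92, 89, 79, 77, 67, 53}
forward next packet → 95; now {94, 92, 89, 79, 77, 67, 53}
forward next packet → 94; now {92, 89, 79, 77, 67, 53}
insert 57 → {92, 89, 79, 77, 67, 57, 53}
forward next packet → 92; now {89, 79, 77, 67, 57, 53}
insert 56 → {89, 79, 77, 67, 57, 56, 53}
insert 75 → {89, 79, 77, 75, 67, 57, 56, 53}
insert 68 → {89, 79, 77, 75, 68, 67, 57, 56, 53}
insert 81 → {89, 81, 79, 77, 75, 68, 67, 57, 56, 53}
forward next packet → 89; now {81, 79, 77, 75, 68, 67, 57, 56, 53}
insert 54 → {81, 79, 77, 75, 68, 67, 57, 56, 54, 53}
insert 76 → {81, 79, 77, 76, 75, 68, 67, 57, 56, 54, 53}
insert 65 → {81, 79, 77, 76, 75, 68, 67, 65, 57, 56, 54, 53}
forward next packet → 81; now {79, 77, 76, 75, 68, 67, 65, 57, 56, 54, 53}
insert 93 → {93, 79, 77, 76, 75, 68, 67, 65, 57, 56, 54, 53}
insert 71 → {93, 79, 77, 76, 75, 71, 68, 67, 65, 57, 56, 54, 53}
forward next packet → 93; now {79, 77, 76, 75, 71, 68, 67, 65, 57, 56, 54, 53}
insert 82 → {82, 79, 77, 76, 75, 71, 68, 67, 65, 57, 56, 54, 53}
insert 87 → {87, 82, 79, 77, 76, 75, 71, 68, 67, 65, 57, 56, 54, 53}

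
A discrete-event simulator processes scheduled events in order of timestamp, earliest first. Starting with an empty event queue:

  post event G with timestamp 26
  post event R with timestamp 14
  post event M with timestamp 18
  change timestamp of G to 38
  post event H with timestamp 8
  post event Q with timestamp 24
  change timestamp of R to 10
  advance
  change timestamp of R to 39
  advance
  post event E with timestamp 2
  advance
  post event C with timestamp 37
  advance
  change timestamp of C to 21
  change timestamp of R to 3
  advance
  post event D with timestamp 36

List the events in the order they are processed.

[H, M, E, Q, R]

add G (timestamp 26) → {G:26}
add R (timestamp 14) → {R:14, G:26}
add M (timestamp 18) → {R:14, M:18, G:26}
update G to timestamp 38 → {R:14, M:18, G:38}
add H (timestamp 8) → {H:8, R:14, M:18, G:38}
add Q (timestamp 24) → {H:8, R:14, M:18, Q:24, G:38}
update R to timestamp 10 → {H:8, R:10, M:18, Q:24, G:38}
advance → H; now {R:10, M:18, Q:24, G:38}
update R to timestamp 39 → {M:18, Q:24, G:38, R:39}
advance → M; now {Q:24, G:38, R:39}
add E (timestamp 2) → {E:2, Q:24, G:38, R:39}
advance → E; now {Q:24, G:38, R:39}
add C (timestamp 37) → {Q:24, C:37, G:38, R:39}
advance → Q; now {C:37, G:38, R:39}
update C to timestamp 21 → {C:21, G:38, R:39}
update R to timestamp 3 → {R:3, C:21, G:38}
advance → R; now {C:21, G:38}
add D (timestamp 36) → {C:21, D:36, G:38}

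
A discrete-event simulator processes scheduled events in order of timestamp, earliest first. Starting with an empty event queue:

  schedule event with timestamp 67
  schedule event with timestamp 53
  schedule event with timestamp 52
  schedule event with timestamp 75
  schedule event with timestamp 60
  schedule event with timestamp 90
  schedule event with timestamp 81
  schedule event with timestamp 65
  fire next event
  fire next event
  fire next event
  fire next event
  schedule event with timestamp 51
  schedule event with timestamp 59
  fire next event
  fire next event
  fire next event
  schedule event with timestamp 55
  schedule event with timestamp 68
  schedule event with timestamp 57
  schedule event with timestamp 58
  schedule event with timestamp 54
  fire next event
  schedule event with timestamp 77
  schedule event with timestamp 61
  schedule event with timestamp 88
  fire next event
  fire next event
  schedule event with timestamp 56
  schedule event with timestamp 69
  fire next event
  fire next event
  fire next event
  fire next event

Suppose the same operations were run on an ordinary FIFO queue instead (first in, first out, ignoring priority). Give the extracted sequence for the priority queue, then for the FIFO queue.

insert 67 → {67}
insert 53 → {53, 67}
insert 52 → {52, 53, 67}
insert 75 → {52, 53, 67, 75}
insert 60 → {52, 53, 60, 67, 75}
insert 90 → {52, 53, 60, 67, 75, 90}
insert 81 → {52, 53, 60, 67, 75, 81, 90}
insert 65 → {52, 53, 60, 65, 67, 75, 81, 90}
fire next event → 52; now {53, 60, 65, 67, 75, 81, 90}
fire next event → 53; now {60, 65, 67, 75, 81, 90}
fire next event → 60; now {65, 67, 75, 81, 90}
fire next event → 65; now {67, 75, 81, 90}
insert 51 → {51, 67, 75, 81, 90}
insert 59 → {51, 59, 67, 75, 81, 90}
fire next event → 51; now {59, 67, 75, 81, 90}
fire next event → 59; now {67, 75, 81, 90}
fire next event → 67; now {75, 81, 90}
insert 55 → {55, 75, 81, 90}
insert 68 → {55, 68, 75, 81, 90}
insert 57 → {55, 57, 68, 75, 81, 90}
insert 58 → {55, 57, 58, 68, 75, 81, 90}
insert 54 → {54, 55, 57, 58, 68, 75, 81, 90}
fire next event → 54; now {55, 57, 58, 68, 75, 81, 90}
insert 77 → {55, 57, 58, 68, 75, 77, 81, 90}
insert 61 → {55, 57, 58, 61, 68, 75, 77, 81, 90}
insert 88 → {55, 57, 58, 61, 68, 75, 77, 81, 88, 90}
fire next event → 55; now {57, 58, 61, 68, 75, 77, 81, 88, 90}
fire next event → 57; now {58, 61, 68, 75, 77, 81, 88, 90}
insert 56 → {56, 58, 61, 68, 75, 77, 81, 88, 90}
insert 69 → {56, 58, 61, 68, 69, 75, 77, 81, 88, 90}
fire next event → 56; now {58, 61, 68, 69, 75, 77, 81, 88, 90}
fire next event → 58; now {61, 68, 69, 75, 77, 81, 88, 90}
fire next event → 61; now {68, 69, 75, 77, 81, 88, 90}
fire next event → 68; now {69, 75, 77, 81, 88, 90}

priority queue: [52, 53, 60, 65, 51, 59, 67, 54, 55, 57, 56, 58, 61, 68]; FIFO queue: 67 → 53 → 52 → 75 → 60 → 90 → 81 → 65 → 51 → 59 → 55 → 68 → 57 → 58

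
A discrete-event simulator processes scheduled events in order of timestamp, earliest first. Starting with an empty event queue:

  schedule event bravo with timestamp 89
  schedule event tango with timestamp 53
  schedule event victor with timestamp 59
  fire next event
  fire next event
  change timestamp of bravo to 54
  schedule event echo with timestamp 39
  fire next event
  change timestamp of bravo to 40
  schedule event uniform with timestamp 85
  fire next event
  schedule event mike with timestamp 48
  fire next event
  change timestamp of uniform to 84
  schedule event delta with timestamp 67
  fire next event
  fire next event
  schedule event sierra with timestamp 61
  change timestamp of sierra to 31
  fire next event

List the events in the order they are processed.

[tango, victor, echo, bravo, mike, delta, uniform, sierra]

add bravo (timestamp 89) → {bravo:89}
add tango (timestamp 53) → {tango:53, bravo:89}
add victor (timestamp 59) → {tango:53, victor:59, bravo:89}
fire next event → tango; now {victor:59, bravo:89}
fire next event → victor; now {bravo:89}
update bravo to timestamp 54 → {bravo:54}
add echo (timestamp 39) → {echo:39, bravo:54}
fire next event → echo; now {bravo:54}
update bravo to timestamp 40 → {bravo:40}
add uniform (timestamp 85) → {bravo:40, uniform:85}
fire next event → bravo; now {uniform:85}
add mike (timestamp 48) → {mike:48, uniform:85}
fire next event → mike; now {uniform:85}
update uniform to timestamp 84 → {uniform:84}
add delta (timestamp 67) → {delta:67, uniform:84}
fire next event → delta; now {uniform:84}
fire next event → uniform; now {}
add sierra (timestamp 61) → {sierra:61}
update sierra to timestamp 31 → {sierra:31}
fire next event → sierra; now {}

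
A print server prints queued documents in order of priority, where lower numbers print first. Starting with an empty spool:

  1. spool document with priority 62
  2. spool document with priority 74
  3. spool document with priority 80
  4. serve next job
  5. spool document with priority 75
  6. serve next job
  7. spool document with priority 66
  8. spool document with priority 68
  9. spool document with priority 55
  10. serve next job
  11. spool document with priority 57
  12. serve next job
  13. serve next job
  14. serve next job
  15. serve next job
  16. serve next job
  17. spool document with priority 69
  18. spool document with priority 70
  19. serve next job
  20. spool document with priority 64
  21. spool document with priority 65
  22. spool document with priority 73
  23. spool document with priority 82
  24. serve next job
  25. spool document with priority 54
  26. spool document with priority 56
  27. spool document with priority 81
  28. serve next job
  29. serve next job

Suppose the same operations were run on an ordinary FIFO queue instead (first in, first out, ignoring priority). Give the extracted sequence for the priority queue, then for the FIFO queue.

insert 62 → {62}
insert 74 → {62, 74}
insert 80 → {62, 74, 80}
serve next job → 62; now {74, 80}
insert 75 → {74, 75, 80}
serve next job → 74; now {75, 80}
insert 66 → {66, 75, 80}
insert 68 → {66, 68, 75, 80}
insert 55 → {55, 66, 68, 75, 80}
serve next job → 55; now {66, 68, 75, 80}
insert 57 → {57, 66, 68, 75, 80}
serve next job → 57; now {66, 68, 75, 80}
serve next job → 66; now {68, 75, 80}
serve next job → 68; now {75, 80}
serve next job → 75; now {80}
serve next job → 80; now {}
insert 69 → {69}
insert 70 → {69, 70}
serve next job → 69; now {70}
insert 64 → {64, 70}
insert 65 → {64, 65, 70}
insert 73 → {64, 65, 70, 73}
insert 82 → {64, 65, 70, 73, 82}
serve next job → 64; now {65, 70, 73, 82}
insert 54 → {54, 65, 70, 73, 82}
insert 56 → {54, 56, 65, 70, 73, 82}
insert 81 → {54, 56, 65, 70, 73, 81, 82}
serve next job → 54; now {56, 65, 70, 73, 81, 82}
serve next job → 56; now {65, 70, 73, 81, 82}

priority queue: 62, 74, 55, 57, 66, 68, 75, 80, 69, 64, 54, 56; FIFO queue: 62 → 74 → 80 → 75 → 66 → 68 → 55 → 57 → 69 → 70 → 64 → 65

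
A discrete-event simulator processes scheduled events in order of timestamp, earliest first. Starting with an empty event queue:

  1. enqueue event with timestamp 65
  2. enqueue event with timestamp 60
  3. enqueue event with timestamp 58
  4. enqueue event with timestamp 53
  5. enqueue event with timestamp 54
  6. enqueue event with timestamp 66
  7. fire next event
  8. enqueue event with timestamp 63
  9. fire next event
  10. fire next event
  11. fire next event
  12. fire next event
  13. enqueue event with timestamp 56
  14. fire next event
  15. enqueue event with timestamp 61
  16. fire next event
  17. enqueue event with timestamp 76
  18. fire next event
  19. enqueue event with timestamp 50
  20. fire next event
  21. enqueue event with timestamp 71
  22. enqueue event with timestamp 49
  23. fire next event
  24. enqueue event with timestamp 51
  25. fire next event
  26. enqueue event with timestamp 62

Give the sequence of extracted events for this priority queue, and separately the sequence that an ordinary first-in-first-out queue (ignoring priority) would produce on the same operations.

priority queue: 53, 54, 58, 60, 63, 56, 61, 65, 50, 49, 51; FIFO queue: 65, 60, 58, 53, 54, 66, 63, 56, 61, 76, 50

insert 65 → {65}
insert 60 → {60, 65}
insert 58 → {58, 60, 65}
insert 53 → {53, 58, 60, 65}
insert 54 → {53, 54, 58, 60, 65}
insert 66 → {53, 54, 58, 60, 65, 66}
fire next event → 53; now {54, 58, 60, 65, 66}
insert 63 → {54, 58, 60, 63, 65, 66}
fire next event → 54; now {58, 60, 63, 65, 66}
fire next event → 58; now {60, 63, 65, 66}
fire next event → 60; now {63, 65, 66}
fire next event → 63; now {65, 66}
insert 56 → {56, 65, 66}
fire next event → 56; now {65, 66}
insert 61 → {61, 65, 66}
fire next event → 61; now {65, 66}
insert 76 → {65, 66, 76}
fire next event → 65; now {66, 76}
insert 50 → {50, 66, 76}
fire next event → 50; now {66, 76}
insert 71 → {66, 71, 76}
insert 49 → {49, 66, 71, 76}
fire next event → 49; now {66, 71, 76}
insert 51 → {51, 66, 71, 76}
fire next event → 51; now {66, 71, 76}
insert 62 → {62, 66, 71, 76}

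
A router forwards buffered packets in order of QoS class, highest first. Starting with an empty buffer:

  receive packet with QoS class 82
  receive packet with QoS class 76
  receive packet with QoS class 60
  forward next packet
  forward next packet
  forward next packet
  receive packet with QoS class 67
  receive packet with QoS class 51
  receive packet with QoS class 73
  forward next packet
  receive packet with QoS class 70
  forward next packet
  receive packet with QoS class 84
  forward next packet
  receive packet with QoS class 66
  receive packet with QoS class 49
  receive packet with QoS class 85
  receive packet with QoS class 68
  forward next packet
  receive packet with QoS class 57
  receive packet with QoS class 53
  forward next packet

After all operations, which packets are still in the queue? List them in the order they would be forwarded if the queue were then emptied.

insert 82 → {82}
insert 76 → {82, 76}
insert 60 → {82, 76, 60}
forward next packet → 82; now {76, 60}
forward next packet → 76; now {60}
forward next packet → 60; now {}
insert 67 → {67}
insert 51 → {67, 51}
insert 73 → {73, 67, 51}
forward next packet → 73; now {67, 51}
insert 70 → {70, 67, 51}
forward next packet → 70; now {67, 51}
insert 84 → {84, 67, 51}
forward next packet → 84; now {67, 51}
insert 66 → {67, 66, 51}
insert 49 → {67, 66, 51, 49}
insert 85 → {85, 67, 66, 51, 49}
insert 68 → {85, 68, 67, 66, 51, 49}
forward next packet → 85; now {68, 67, 66, 51, 49}
insert 57 → {68, 67, 66, 57, 51, 49}
insert 53 → {68, 67, 66, 57, 53, 51, 49}
forward next packet → 68; now {67, 66, 57, 53, 51, 49}

67 → 66 → 57 → 53 → 51 → 49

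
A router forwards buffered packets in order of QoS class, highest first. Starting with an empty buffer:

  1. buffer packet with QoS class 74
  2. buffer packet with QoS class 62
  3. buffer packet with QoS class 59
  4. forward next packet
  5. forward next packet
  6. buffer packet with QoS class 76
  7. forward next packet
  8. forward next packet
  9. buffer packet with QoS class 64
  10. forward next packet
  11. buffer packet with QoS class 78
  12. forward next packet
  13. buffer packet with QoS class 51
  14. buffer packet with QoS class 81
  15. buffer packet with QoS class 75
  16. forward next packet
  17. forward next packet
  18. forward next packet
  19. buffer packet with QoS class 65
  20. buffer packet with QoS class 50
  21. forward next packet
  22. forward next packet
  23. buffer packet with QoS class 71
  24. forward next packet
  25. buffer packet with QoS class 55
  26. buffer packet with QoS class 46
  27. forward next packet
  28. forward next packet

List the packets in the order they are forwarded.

insert 74 → {74}
insert 62 → {74, 62}
insert 59 → {74, 62, 59}
forward next packet → 74; now {62, 59}
forward next packet → 62; now {59}
insert 76 → {76, 59}
forward next packet → 76; now {59}
forward next packet → 59; now {}
insert 64 → {64}
forward next packet → 64; now {}
insert 78 → {78}
forward next packet → 78; now {}
insert 51 → {51}
insert 81 → {81, 51}
insert 75 → {81, 75, 51}
forward next packet → 81; now {75, 51}
forward next packet → 75; now {51}
forward next packet → 51; now {}
insert 65 → {65}
insert 50 → {65, 50}
forward next packet → 65; now {50}
forward next packet → 50; now {}
insert 71 → {71}
forward next packet → 71; now {}
insert 55 → {55}
insert 46 → {55, 46}
forward next packet → 55; now {46}
forward next packet → 46; now {}

[74, 62, 76, 59, 64, 78, 81, 75, 51, 65, 50, 71, 55, 46]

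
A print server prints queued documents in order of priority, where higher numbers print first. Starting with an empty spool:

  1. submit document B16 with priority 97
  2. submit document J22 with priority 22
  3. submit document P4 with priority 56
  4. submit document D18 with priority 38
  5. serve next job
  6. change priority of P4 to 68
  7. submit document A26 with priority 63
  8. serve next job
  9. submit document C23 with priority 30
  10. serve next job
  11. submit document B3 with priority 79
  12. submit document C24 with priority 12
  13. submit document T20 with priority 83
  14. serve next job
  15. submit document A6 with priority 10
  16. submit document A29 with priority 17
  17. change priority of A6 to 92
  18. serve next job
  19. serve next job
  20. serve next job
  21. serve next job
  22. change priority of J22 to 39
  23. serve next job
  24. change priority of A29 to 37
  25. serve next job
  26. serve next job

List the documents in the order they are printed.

[B16, P4, A26, T20, A6, B3, D18, C23, J22, A29, C24]

add B16 (priority 97) → {B16:97}
add J22 (priority 22) → {B16:97, J22:22}
add P4 (priority 56) → {B16:97, P4:56, J22:22}
add D18 (priority 38) → {B16:97, P4:56, D18:38, J22:22}
serve next job → B16; now {P4:56, D18:38, J22:22}
update P4 to priority 68 → {P4:68, D18:38, J22:22}
add A26 (priority 63) → {P4:68, A26:63, D18:38, J22:22}
serve next job → P4; now {A26:63, D18:38, J22:22}
add C23 (priority 30) → {A26:63, D18:38, C23:30, J22:22}
serve next job → A26; now {D18:38, C23:30, J22:22}
add B3 (priority 79) → {B3:79, D18:38, C23:30, J22:22}
add C24 (priority 12) → {B3:79, D18:38, C23:30, J22:22, C24:12}
add T20 (priority 83) → {T20:83, B3:79, D18:38, C23:30, J22:22, C24:12}
serve next job → T20; now {B3:79, D18:38, C23:30, J22:22, C24:12}
add A6 (priority 10) → {B3:79, D18:38, C23:30, J22:22, C24:12, A6:10}
add A29 (priority 17) → {B3:79, D18:38, C23:30, J22:22, A29:17, C24:12, A6:10}
update A6 to priority 92 → {A6:92, B3:79, D18:38, C23:30, J22:22, A29:17, C24:12}
serve next job → A6; now {B3:79, D18:38, C23:30, J22:22, A29:17, C24:12}
serve next job → B3; now {D18:38, C23:30, J22:22, A29:17, C24:12}
serve next job → D18; now {C23:30, J22:22, A29:17, C24:12}
serve next job → C23; now {J22:22, A29:17, C24:12}
update J22 to priority 39 → {J22:39, A29:17, C24:12}
serve next job → J22; now {A29:17, C24:12}
update A29 to priority 37 → {A29:37, C24:12}
serve next job → A29; now {C24:12}
serve next job → C24; now {}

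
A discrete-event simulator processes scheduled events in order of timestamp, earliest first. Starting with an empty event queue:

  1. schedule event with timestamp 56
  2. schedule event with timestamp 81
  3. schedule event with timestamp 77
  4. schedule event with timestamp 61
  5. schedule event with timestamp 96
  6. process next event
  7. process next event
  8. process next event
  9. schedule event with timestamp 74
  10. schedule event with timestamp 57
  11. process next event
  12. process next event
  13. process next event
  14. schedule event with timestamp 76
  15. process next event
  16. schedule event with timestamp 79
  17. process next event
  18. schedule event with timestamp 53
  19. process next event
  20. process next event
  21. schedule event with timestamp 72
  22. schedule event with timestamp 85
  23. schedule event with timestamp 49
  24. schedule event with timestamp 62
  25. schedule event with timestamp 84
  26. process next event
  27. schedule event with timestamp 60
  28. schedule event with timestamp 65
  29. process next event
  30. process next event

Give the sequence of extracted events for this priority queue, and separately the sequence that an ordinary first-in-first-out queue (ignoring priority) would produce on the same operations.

priority queue: [56, 61, 77, 57, 74, 81, 76, 79, 53, 96, 49, 60, 62]; FIFO queue: 56, 81, 77, 61, 96, 74, 57, 76, 79, 53, 72, 85, 49

insert 56 → {56}
insert 81 → {56, 81}
insert 77 → {56, 77, 81}
insert 61 → {56, 61, 77, 81}
insert 96 → {56, 61, 77, 81, 96}
process next event → 56; now {61, 77, 81, 96}
process next event → 61; now {77, 81, 96}
process next event → 77; now {81, 96}
insert 74 → {74, 81, 96}
insert 57 → {57, 74, 81, 96}
process next event → 57; now {74, 81, 96}
process next event → 74; now {81, 96}
process next event → 81; now {96}
insert 76 → {76, 96}
process next event → 76; now {96}
insert 79 → {79, 96}
process next event → 79; now {96}
insert 53 → {53, 96}
process next event → 53; now {96}
process next event → 96; now {}
insert 72 → {72}
insert 85 → {72, 85}
insert 49 → {49, 72, 85}
insert 62 → {49, 62, 72, 85}
insert 84 → {49, 62, 72, 84, 85}
process next event → 49; now {62, 72, 84, 85}
insert 60 → {60, 62, 72, 84, 85}
insert 65 → {60, 62, 65, 72, 84, 85}
process next event → 60; now {62, 65, 72, 84, 85}
process next event → 62; now {65, 72, 84, 85}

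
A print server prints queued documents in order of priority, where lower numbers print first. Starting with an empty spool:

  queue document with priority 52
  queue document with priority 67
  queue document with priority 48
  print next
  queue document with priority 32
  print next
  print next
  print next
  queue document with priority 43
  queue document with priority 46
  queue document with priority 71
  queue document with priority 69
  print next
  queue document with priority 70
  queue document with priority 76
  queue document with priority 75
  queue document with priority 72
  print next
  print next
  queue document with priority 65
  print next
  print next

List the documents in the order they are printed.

48, 32, 52, 67, 43, 46, 69, 65, 70

insert 52 → {52}
insert 67 → {52, 67}
insert 48 → {48, 52, 67}
print next → 48; now {52, 67}
insert 32 → {32, 52, 67}
print next → 32; now {52, 67}
print next → 52; now {67}
print next → 67; now {}
insert 43 → {43}
insert 46 → {43, 46}
insert 71 → {43, 46, 71}
insert 69 → {43, 46, 69, 71}
print next → 43; now {46, 69, 71}
insert 70 → {46, 69, 70, 71}
insert 76 → {46, 69, 70, 71, 76}
insert 75 → {46, 69, 70, 71, 75, 76}
insert 72 → {46, 69, 70, 71, 72, 75, 76}
print next → 46; now {69, 70, 71, 72, 75, 76}
print next → 69; now {70, 71, 72, 75, 76}
insert 65 → {65, 70, 71, 72, 75, 76}
print next → 65; now {70, 71, 72, 75, 76}
print next → 70; now {71, 72, 75, 76}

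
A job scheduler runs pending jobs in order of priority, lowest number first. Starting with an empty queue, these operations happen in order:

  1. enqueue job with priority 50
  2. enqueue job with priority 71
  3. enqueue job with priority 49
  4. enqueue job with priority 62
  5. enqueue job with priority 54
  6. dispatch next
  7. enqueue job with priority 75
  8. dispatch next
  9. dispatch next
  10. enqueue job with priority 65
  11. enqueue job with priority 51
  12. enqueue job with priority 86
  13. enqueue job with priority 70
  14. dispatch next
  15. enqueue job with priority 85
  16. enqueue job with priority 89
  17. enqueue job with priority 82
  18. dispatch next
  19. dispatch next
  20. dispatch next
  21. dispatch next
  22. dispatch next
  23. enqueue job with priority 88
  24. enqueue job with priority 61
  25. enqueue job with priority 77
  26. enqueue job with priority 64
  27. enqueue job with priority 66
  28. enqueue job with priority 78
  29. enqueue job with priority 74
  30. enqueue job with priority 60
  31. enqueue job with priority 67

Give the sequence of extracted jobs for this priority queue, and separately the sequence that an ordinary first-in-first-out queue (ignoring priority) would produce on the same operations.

priority queue: 49 → 50 → 54 → 51 → 62 → 65 → 70 → 71 → 75; FIFO queue: 50 → 71 → 49 → 62 → 54 → 75 → 65 → 51 → 86

insert 50 → {50}
insert 71 → {50, 71}
insert 49 → {49, 50, 71}
insert 62 → {49, 50, 62, 71}
insert 54 → {49, 50, 54, 62, 71}
dispatch next → 49; now {50, 54, 62, 71}
insert 75 → {50, 54, 62, 71, 75}
dispatch next → 50; now {54, 62, 71, 75}
dispatch next → 54; now {62, 71, 75}
insert 65 → {62, 65, 71, 75}
insert 51 → {51, 62, 65, 71, 75}
insert 86 → {51, 62, 65, 71, 75, 86}
insert 70 → {51, 62, 65, 70, 71, 75, 86}
dispatch next → 51; now {62, 65, 70, 71, 75, 86}
insert 85 → {62, 65, 70, 71, 75, 85, 86}
insert 89 → {62, 65, 70, 71, 75, 85, 86, 89}
insert 82 → {62, 65, 70, 71, 75, 82, 85, 86, 89}
dispatch next → 62; now {65, 70, 71, 75, 82, 85, 86, 89}
dispatch next → 65; now {70, 71, 75, 82, 85, 86, 89}
dispatch next → 70; now {71, 75, 82, 85, 86, 89}
dispatch next → 71; now {75, 82, 85, 86, 89}
dispatch next → 75; now {82, 85, 86, 89}
insert 88 → {82, 85, 86, 88, 89}
insert 61 → {61, 82, 85, 86, 88, 89}
insert 77 → {61, 77, 82, 85, 86, 88, 89}
insert 64 → {61, 64, 77, 82, 85, 86, 88, 89}
insert 66 → {61, 64, 66, 77, 82, 85, 86, 88, 89}
insert 78 → {61, 64, 66, 77, 78, 82, 85, 86, 88, 89}
insert 74 → {61, 64, 66, 74, 77, 78, 82, 85, 86, 88, 89}
insert 60 → {60, 61, 64, 66, 74, 77, 78, 82, 85, 86, 88, 89}
insert 67 → {60, 61, 64, 66, 67, 74, 77, 78, 82, 85, 86, 88, 89}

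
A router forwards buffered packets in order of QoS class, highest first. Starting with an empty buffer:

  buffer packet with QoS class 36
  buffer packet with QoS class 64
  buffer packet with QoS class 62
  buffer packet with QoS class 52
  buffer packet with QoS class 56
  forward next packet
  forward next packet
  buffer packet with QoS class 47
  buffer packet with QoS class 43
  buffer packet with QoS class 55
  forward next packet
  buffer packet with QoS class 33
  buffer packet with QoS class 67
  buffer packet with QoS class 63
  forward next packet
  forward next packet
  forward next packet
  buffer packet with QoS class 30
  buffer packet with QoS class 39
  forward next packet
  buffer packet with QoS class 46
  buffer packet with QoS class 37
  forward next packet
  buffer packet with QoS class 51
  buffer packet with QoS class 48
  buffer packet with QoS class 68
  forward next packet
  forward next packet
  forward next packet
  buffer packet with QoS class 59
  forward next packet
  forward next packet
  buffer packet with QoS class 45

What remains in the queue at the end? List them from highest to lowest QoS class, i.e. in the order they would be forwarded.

insert 36 → {36}
insert 64 → {64, 36}
insert 62 → {64, 62, 36}
insert 52 → {64, 62, 52, 36}
insert 56 → {64, 62, 56, 52, 36}
forward next packet → 64; now {62, 56, 52, 36}
forward next packet → 62; now {56, 52, 36}
insert 47 → {56, 52, 47, 36}
insert 43 → {56, 52, 47, 43, 36}
insert 55 → {56, 55, 52, 47, 43, 36}
forward next packet → 56; now {55, 52, 47, 43, 36}
insert 33 → {55, 52, 47, 43, 36, 33}
insert 67 → {67, 55, 52, 47, 43, 36, 33}
insert 63 → {67, 63, 55, 52, 47, 43, 36, 33}
forward next packet → 67; now {63, 55, 52, 47, 43, 36, 33}
forward next packet → 63; now {55, 52, 47, 43, 36, 33}
forward next packet → 55; now {52, 47, 43, 36, 33}
insert 30 → {52, 47, 43, 36, 33, 30}
insert 39 → {52, 47, 43, 39, 36, 33, 30}
forward next packet → 52; now {47, 43, 39, 36, 33, 30}
insert 46 → {47, 46, 43, 39, 36, 33, 30}
insert 37 → {47, 46, 43, 39, 37, 36, 33, 30}
forward next packet → 47; now {46, 43, 39, 37, 36, 33, 30}
insert 51 → {51, 46, 43, 39, 37, 36, 33, 30}
insert 48 → {51, 48, 46, 43, 39, 37, 36, 33, 30}
insert 68 → {68, 51, 48, 46, 43, 39, 37, 36, 33, 30}
forward next packet → 68; now {51, 48, 46, 43, 39, 37, 36, 33, 30}
forward next packet → 51; now {48, 46, 43, 39, 37, 36, 33, 30}
forward next packet → 48; now {46, 43, 39, 37, 36, 33, 30}
insert 59 → {59, 46, 43, 39, 37, 36, 33, 30}
forward next packet → 59; now {46, 43, 39, 37, 36, 33, 30}
forward next packet → 46; now {43, 39, 37, 36, 33, 30}
insert 45 → {45, 43, 39, 37, 36, 33, 30}

45, 43, 39, 37, 36, 33, 30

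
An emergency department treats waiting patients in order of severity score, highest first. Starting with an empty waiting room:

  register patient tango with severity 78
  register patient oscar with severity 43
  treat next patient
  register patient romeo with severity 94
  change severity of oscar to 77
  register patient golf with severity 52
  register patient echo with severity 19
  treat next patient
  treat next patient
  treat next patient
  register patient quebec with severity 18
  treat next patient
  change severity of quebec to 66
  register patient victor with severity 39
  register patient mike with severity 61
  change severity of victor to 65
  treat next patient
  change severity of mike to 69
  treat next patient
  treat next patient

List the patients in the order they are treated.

add tango (severity 78) → {tango:78}
add oscar (severity 43) → {tango:78, oscar:43}
treat next patient → tango; now {oscar:43}
add romeo (severity 94) → {romeo:94, oscar:43}
update oscar to severity 77 → {romeo:94, oscar:77}
add golf (severity 52) → {romeo:94, oscar:77, golf:52}
add echo (severity 19) → {romeo:94, oscar:77, golf:52, echo:19}
treat next patient → romeo; now {oscar:77, golf:52, echo:19}
treat next patient → oscar; now {golf:52, echo:19}
treat next patient → golf; now {echo:19}
add quebec (severity 18) → {echo:19, quebec:18}
treat next patient → echo; now {quebec:18}
update quebec to severity 66 → {quebec:66}
add victor (severity 39) → {quebec:66, victor:39}
add mike (severity 61) → {quebec:66, mike:61, victor:39}
update victor to severity 65 → {quebec:66, victor:65, mike:61}
treat next patient → quebec; now {victor:65, mike:61}
update mike to severity 69 → {mike:69, victor:65}
treat next patient → mike; now {victor:65}
treat next patient → victor; now {}

[tango, romeo, oscar, golf, echo, quebec, mike, victor]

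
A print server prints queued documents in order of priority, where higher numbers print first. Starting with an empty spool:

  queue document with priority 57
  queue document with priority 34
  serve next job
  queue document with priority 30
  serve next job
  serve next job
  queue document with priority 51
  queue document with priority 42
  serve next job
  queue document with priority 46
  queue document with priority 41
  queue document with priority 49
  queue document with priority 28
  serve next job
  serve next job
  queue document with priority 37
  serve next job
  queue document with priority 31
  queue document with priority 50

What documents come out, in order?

insert 57 → {57}
insert 34 → {57, 34}
serve next job → 57; now {34}
insert 30 → {34, 30}
serve next job → 34; now {30}
serve next job → 30; now {}
insert 51 → {51}
insert 42 → {51, 42}
serve next job → 51; now {42}
insert 46 → {46, 42}
insert 41 → {46, 42, 41}
insert 49 → {49, 46, 42, 41}
insert 28 → {49, 46, 42, 41, 28}
serve next job → 49; now {46, 42, 41, 28}
serve next job → 46; now {42, 41, 28}
insert 37 → {42, 41, 37, 28}
serve next job → 42; now {41, 37, 28}
insert 31 → {41, 37, 31, 28}
insert 50 → {50, 41, 37, 31, 28}

[57, 34, 30, 51, 49, 46, 42]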